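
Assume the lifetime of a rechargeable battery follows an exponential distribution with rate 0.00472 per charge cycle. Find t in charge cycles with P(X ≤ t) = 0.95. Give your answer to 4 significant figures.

634.7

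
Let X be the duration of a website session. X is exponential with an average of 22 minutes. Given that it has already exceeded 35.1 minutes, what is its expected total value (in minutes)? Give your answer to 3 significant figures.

The rate is λ = 1/22 = 0.0454545 per minute.
By memorylessness, E[X | X > 35.1] = 35.1 + 1/λ = 35.1 + 22 = 57.1 minutes.

57.1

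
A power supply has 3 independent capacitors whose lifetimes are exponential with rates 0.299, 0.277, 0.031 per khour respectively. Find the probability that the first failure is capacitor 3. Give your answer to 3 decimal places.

0.051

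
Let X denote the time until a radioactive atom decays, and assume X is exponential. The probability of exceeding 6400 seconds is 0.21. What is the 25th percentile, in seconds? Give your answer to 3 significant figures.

1180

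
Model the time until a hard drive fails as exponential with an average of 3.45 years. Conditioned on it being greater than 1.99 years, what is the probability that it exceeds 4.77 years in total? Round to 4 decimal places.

The rate is λ = 1/3.45 = 0.289855 per year.
By the memoryless property, P(X > 1.99+2.78 | X > 1.99) = P(X > 2.78).
P(X > 2.78) = e^(−0.8058) ≈ 0.4467.

0.4467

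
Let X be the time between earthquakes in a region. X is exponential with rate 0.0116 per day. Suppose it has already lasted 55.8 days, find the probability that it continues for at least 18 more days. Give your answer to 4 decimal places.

0.8116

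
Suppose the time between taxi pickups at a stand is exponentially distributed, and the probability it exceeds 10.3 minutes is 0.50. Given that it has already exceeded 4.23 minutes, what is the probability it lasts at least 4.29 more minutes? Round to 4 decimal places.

0.7492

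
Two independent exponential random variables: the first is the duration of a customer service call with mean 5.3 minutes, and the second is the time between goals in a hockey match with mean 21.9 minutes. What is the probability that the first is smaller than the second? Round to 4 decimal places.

0.8051

λ_1 = 1/5.3 = 0.188679, λ_2 = 1/21.9 = 0.0456621.
For independent exponentials, P(the first < the second) = λ_1/(λ_1+λ_2) = 0.188679/0.234341 ≈ 0.8051.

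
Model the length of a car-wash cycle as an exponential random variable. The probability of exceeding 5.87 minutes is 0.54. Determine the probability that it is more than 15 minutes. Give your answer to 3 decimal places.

e^(−λ·5.87) = 0.54 ⇒ λ = −ln(0.54)/5.87 = 0.104972.
P(X > 15) = e^(−0.104972·15) = e^(−1.5746) ≈ 0.207.

0.207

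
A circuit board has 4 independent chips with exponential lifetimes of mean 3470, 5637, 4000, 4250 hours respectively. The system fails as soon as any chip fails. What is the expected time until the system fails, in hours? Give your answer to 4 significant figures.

1052

The first failure time is exponential with rate Σλ_i = 1/3470 + 1/5637 + 1/4000 + 1/4250 = 0.000950878 per hour.
E[min] = 1/Σλ = 1/0.000950878 = 1051.66 hours.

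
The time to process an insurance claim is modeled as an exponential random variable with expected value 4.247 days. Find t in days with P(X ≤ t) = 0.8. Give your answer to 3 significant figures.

6.84

The rate is λ = 1/4.247 = 0.23546 per day.
Set 1 − e^(−λt) = 0.8, so t = −ln(0.2)/λ = 1.6094/0.23546 ≈ 6.83528 days.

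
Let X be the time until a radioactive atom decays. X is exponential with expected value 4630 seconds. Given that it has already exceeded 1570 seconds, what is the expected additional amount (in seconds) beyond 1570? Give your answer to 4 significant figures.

The rate is λ = 1/4630 = 0.000215983 per second.
By memorylessness, the remaining amount past any threshold is again Exp(λ) with mean 1/λ = 4630 seconds.

4630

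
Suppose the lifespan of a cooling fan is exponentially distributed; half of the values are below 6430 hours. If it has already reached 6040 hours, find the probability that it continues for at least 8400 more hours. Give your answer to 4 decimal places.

For an exponential, median = ln(2)/λ, so λ = ln 2 / 6430 = 0.000107799 per hour.
The exponential is memoryless, so the remaining time is again Exp(λ): the condition X > 6040 is irrelevant.
P(X > 8400) = e^(−0.90551) ≈ 0.4043.

0.4043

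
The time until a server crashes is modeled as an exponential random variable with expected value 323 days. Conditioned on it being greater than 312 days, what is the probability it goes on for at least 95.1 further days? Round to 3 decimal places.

The rate is λ = 1/323 = 0.00309598 per day.
By the memoryless property, P(X > 312+95.1 | X > 312) = P(X > 95.1).
P(X > 95.1) = e^(−0.29443) ≈ 0.745.

0.745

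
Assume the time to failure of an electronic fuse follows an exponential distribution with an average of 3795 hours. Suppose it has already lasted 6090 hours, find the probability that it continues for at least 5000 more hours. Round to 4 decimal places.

The rate is λ = 1/3795 = 0.000263505 per hour.
The exponential is memoryless, so the remaining time is again Exp(λ): the condition X > 6090 is irrelevant.
P(X > 5000) = e^(−1.3175) ≈ 0.2678.

0.2678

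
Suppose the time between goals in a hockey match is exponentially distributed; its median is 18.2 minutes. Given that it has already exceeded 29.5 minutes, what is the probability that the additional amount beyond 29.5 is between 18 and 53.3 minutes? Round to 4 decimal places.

0.3725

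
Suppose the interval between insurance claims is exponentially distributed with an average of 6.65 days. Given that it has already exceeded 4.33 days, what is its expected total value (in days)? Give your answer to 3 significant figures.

The rate is λ = 1/6.65 = 0.150376 per day.
By memorylessness, E[X | X > 4.33] = 4.33 + 1/λ = 4.33 + 6.65 = 10.98 days.

11.0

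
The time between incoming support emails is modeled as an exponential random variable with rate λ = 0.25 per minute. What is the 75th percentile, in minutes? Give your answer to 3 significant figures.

Set 1 − e^(−λt) = 0.75, so t = −ln(0.25)/λ = 1.3863/0.25 ≈ 5.54518 minutes.

5.55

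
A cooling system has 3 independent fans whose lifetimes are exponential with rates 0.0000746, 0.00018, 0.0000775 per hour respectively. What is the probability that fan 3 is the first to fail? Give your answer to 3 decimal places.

The time to first failure is exponential with rate Σλ = 0.0000746 + 0.00018 + 0.0000775 = 0.0003321.
P(fan 3 first) = λ_3/Σλ = 0.0000775/0.0003321 ≈ 0.233.

0.233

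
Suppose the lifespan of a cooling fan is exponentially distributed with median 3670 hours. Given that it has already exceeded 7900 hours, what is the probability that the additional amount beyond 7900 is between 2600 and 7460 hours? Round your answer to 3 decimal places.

0.368

For an exponential, median = ln(2)/λ, so λ = ln 2 / 3670 = 0.000188868 per hour.
Memoryless: the residual past 7900 is again Exp(λ).
P(2600 < residual < 7460) = e^(−λ·2600) − e^(−λ·7460) = 0.61198 − 0.24440 ≈ 0.368.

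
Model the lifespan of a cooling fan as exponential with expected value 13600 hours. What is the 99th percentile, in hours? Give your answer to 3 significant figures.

62600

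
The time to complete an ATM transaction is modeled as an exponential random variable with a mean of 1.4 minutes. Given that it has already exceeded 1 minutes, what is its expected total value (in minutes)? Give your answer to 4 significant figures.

The rate is λ = 1/1.4 = 0.714286 per minute.
By memorylessness, E[X | X > 1] = 1 + 1/λ = 1 + 1.4 = 2.4 minutes.

2.400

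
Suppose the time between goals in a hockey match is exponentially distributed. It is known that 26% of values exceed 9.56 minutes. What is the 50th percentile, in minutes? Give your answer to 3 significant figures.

4.92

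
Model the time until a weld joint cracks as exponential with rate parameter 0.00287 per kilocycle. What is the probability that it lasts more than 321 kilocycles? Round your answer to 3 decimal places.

P(X > 321) = e^(−λ·321) = e^(−0.92127) ≈ 0.398.

0.398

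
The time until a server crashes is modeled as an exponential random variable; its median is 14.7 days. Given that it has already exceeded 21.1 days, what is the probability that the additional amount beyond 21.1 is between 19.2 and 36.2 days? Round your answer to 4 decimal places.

For an exponential, median = ln(2)/λ, so λ = ln 2 / 14.7 = 0.0471529 per day.
Memoryless: the residual past 21.1 is again Exp(λ).
P(19.2 < residual < 36.2) = e^(−λ·19.2) − e^(−λ·36.2) = 0.40441 − 0.18142 ≈ 0.2230.

0.2230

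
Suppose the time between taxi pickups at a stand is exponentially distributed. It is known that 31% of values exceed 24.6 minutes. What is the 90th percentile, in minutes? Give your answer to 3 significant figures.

48.4

e^(−λ·24.6) = 0.31 ⇒ λ = −ln(0.31)/24.6 = 0.0476091.
90th percentile: 1 − e^(−λt) = 0.9, t = −ln(0.1)/λ = 48.3644 minutes.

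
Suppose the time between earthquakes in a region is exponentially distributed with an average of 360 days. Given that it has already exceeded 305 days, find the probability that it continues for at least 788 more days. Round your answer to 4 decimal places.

0.1120

The rate is λ = 1/360 = 0.00277778 per day.
The exponential is memoryless, so the remaining time is again Exp(λ): the condition X > 305 is irrelevant.
P(X > 788) = e^(−2.1889) ≈ 0.1120.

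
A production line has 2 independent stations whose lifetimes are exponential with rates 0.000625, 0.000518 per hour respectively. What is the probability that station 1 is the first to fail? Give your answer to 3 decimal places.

0.547

The time to first failure is exponential with rate Σλ = 0.000625 + 0.000518 = 0.001143.
P(station 1 first) = λ_1/Σλ = 0.000625/0.001143 ≈ 0.547.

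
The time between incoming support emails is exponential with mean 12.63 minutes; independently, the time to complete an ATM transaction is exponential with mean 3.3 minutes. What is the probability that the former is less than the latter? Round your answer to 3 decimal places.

0.207

λ_1 = 1/12.63 = 0.0791766, λ_2 = 1/3.3 = 0.30303.
For independent exponentials, P(the former < the latter) = λ_1/(λ_1+λ_2) = 0.0791766/0.382207 ≈ 0.207.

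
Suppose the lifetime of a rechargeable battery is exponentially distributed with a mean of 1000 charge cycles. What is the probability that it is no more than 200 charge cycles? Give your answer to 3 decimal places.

0.181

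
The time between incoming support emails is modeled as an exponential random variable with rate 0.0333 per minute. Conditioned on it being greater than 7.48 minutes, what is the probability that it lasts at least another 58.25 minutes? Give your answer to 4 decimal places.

0.1437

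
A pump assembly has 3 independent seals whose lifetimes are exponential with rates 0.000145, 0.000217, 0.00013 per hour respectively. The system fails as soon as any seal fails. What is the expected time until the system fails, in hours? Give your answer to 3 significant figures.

2030

The time to first failure is exponential with rate Σλ = 0.000145 + 0.000217 + 0.00013 = 0.000492.
E[min] = 1/Σλ = 1/0.000492 = 2032.52 hours.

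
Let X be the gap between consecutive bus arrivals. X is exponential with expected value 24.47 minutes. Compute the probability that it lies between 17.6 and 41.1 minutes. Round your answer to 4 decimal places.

0.3007

The rate is λ = 1/24.47 = 0.0408664 per minute.
P(17.6 < X < 41.1) = e^(−λ·17.6) − e^(−λ·41.1) = 0.48712 − 0.18645 ≈ 0.3007.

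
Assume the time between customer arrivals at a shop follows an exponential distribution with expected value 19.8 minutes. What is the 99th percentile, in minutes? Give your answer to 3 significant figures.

The rate is λ = 1/19.8 = 0.0505051 per minute.
Set 1 − e^(−λt) = 0.99, so t = −ln(0.01)/λ = 4.6052/0.0505051 ≈ 91.1824 minutes.

91.2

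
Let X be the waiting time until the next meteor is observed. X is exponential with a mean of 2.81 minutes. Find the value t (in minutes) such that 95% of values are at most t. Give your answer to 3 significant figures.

The rate is λ = 1/2.81 = 0.355872 per minute.
Set 1 − e^(−λt) = 0.95, so t = −ln(0.05)/λ = 2.9957/0.355872 ≈ 8.41801 minutes.

8.42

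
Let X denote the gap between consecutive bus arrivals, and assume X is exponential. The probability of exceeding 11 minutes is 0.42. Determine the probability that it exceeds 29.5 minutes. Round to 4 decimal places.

e^(−λ·11) = 0.42 ⇒ λ = −ln(0.42)/11 = 0.0788637.
P(X > 29.5) = e^(−0.0788637·29.5) = e^(−2.3265) ≈ 0.0976.

0.0976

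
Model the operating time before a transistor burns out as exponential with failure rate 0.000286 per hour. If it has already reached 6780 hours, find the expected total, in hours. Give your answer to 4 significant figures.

10280

By memorylessness, E[X | X > 6780] = 6780 + 1/λ = 6780 + 3496.5 = 10276.5 hours.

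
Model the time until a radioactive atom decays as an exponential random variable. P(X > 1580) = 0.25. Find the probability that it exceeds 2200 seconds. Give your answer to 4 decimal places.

0.1451

e^(−λ·1580) = 0.25 ⇒ λ = −ln(0.25)/1580 = 0.000877401.
P(X > 2200) = e^(−0.000877401·2200) = e^(−1.9303) ≈ 0.1451.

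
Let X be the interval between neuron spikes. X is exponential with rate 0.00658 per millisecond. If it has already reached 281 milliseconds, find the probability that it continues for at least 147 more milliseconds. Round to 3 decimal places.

0.380

P(X > s+t | X > s) = e^(−λ(s+t))/e^(−λs) = e^(−λt), independent of s = 281.
P(X > 147) = e^(−0.96726) ≈ 0.380.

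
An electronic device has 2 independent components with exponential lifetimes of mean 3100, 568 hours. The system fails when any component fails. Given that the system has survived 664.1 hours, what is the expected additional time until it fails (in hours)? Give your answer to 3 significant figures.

First-failure rate Σλ = 1/3100 + 1/568 = 0.00208314.
By memorylessness the expected residual is 1/Σλ = 480.044 hours, regardless of the 664.1 already elapsed.

480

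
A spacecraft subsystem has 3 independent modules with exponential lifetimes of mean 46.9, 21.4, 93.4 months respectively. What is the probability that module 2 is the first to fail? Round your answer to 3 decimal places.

0.593

Rates: λ_i = 1/mean_i → 0.021322, 0.046729, 0.0107066; Σλ = 0.0787576.
P(module 2 first) = λ_2/Σλ = 0.046729/0.0787576 ≈ 0.593.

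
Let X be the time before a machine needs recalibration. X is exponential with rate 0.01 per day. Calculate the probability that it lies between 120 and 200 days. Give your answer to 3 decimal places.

0.166

P(120 < X < 200) = e^(−λ·120) − e^(−λ·200) = 0.30119 − 0.13534 ≈ 0.166.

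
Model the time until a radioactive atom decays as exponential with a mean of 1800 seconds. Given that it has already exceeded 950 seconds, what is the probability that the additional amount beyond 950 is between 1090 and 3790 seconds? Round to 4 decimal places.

0.4240

The rate is λ = 1/1800 = 0.000555556 per second.
Memoryless: the residual past 950 is again Exp(λ).
P(1090 < residual < 3790) = e^(−λ·1090) − e^(−λ·3790) = 0.54577 − 0.12178 ≈ 0.4240.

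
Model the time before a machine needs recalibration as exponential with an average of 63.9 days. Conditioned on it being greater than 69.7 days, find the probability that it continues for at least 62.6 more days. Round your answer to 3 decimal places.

The rate is λ = 1/63.9 = 0.0156495 per day.
The exponential is memoryless, so the remaining time is again Exp(λ): the condition X > 69.7 is irrelevant.
P(X > 62.6) = e^(−0.97966) ≈ 0.375.

0.375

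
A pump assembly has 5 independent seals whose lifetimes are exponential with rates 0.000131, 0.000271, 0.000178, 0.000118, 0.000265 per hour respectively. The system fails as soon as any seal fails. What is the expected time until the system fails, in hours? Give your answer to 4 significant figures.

The time to first failure is exponential with rate Σλ = 0.000131 + 0.000271 + 0.000178 + 0.000118 + 0.000265 = 0.000963.
E[min] = 1/Σλ = 1/0.000963 = 1038.42 hours.

1038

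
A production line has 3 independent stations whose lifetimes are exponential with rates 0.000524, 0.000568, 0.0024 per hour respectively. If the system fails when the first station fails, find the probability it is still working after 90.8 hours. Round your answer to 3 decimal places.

0.728

The time to first failure is exponential with rate Σλ = 0.000524 + 0.000568 + 0.0024 = 0.003492.
P(min > 90.8) = e^(−0.003492·90.8) = e^(−0.31707) ≈ 0.728.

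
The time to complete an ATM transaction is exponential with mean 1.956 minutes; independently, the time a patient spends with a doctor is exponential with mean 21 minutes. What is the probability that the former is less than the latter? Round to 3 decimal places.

0.915

λ_1 = 1/1.956 = 0.511247, λ_2 = 1/21 = 0.047619.
For independent exponentials, P(the former < the latter) = λ_1/(λ_1+λ_2) = 0.511247/0.558866 ≈ 0.915.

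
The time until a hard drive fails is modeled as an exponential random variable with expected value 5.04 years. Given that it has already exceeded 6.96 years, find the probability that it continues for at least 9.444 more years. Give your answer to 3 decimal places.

0.154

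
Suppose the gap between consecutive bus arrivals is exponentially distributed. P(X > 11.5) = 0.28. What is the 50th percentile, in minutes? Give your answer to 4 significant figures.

e^(−λ·11.5) = 0.28 ⇒ λ = −ln(0.28)/11.5 = 0.110693.
50th percentile: 1 − e^(−λt) = 0.5, t = −ln(0.5)/λ = 6.26191 minutes.

6.262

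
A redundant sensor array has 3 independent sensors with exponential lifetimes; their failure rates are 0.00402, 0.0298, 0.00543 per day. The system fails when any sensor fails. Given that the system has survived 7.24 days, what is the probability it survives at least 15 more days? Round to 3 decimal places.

0.555

Time to first failure ~ Exp(Σλ) with Σλ = 0.03925.
By memorylessness, P(T > 7.24+15 | T > 7.24) = P(T > 15) = e^(−0.03925·15) ≈ 0.555.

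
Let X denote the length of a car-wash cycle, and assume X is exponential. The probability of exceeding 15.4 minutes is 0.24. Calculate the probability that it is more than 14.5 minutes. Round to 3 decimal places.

e^(−λ·15.4) = 0.24 ⇒ λ = −ln(0.24)/15.4 = 0.0926699.
P(X > 14.5) = e^(−0.0926699·14.5) = e^(−1.3437) ≈ 0.261.

0.261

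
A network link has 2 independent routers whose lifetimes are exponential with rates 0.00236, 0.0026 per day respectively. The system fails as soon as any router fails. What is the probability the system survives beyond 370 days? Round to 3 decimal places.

0.160

The time to first failure is exponential with rate Σλ = 0.00236 + 0.0026 = 0.00496.
P(min > 370) = e^(−0.00496·370) = e^(−1.8352) ≈ 0.160.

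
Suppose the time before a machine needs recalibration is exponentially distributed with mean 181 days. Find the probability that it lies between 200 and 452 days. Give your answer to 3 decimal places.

The rate is λ = 1/181 = 0.00552486 per day.
P(200 < X < 452) = e^(−λ·200) − e^(−λ·452) = 0.33122 − 0.08231 ≈ 0.249.

0.249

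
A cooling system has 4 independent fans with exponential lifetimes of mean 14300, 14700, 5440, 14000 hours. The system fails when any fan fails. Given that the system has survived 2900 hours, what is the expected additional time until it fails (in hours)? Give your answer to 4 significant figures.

First-failure rate Σλ = 1/14300 + 1/14700 + 1/5440 + 1/14000 = 0.000393209.
By memorylessness the expected residual is 1/Σλ = 2543.17 hours, regardless of the 2900 already elapsed.

2543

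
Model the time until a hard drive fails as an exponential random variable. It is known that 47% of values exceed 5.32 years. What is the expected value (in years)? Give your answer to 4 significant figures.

7.046

e^(−λ·5.32) = 0.47 ⇒ λ = −ln(0.47)/5.32 = 0.141922.
Mean = 1/λ = 7.04615 years.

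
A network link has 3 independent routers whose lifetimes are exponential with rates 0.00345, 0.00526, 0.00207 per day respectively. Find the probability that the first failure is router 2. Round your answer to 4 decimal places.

The time to first failure is exponential with rate Σλ = 0.00345 + 0.00526 + 0.00207 = 0.01078.
P(router 2 first) = λ_2/Σλ = 0.00526/0.01078 ≈ 0.4879.

0.4879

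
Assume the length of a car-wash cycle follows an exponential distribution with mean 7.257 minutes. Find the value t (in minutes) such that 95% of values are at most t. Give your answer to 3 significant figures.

21.7

The rate is λ = 1/7.257 = 0.137798 per minute.
Set 1 − e^(−λt) = 0.95, so t = −ln(0.05)/λ = 2.9957/0.137798 ≈ 21.74 minutes.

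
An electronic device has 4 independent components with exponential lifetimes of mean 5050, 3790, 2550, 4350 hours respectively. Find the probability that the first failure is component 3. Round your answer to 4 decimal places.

Rates: λ_i = 1/mean_i → 0.00019802, 0.000263852, 0.000392157, 0.000229885; Σλ = 0.00108391.
P(component 3 first) = λ_3/Σλ = 0.000392157/0.00108391 ≈ 0.3618.

0.3618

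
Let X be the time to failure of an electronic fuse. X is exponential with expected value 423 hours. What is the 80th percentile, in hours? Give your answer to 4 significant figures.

The rate is λ = 1/423 = 0.00236407 per hour.
Set 1 − e^(−λt) = 0.8, so t = −ln(0.2)/λ = 1.6094/0.00236407 ≈ 680.792 hours.

680.8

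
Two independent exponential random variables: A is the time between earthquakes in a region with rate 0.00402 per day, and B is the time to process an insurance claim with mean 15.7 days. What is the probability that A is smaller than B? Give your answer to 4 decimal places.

λ_1 = 0.00402, λ_2 = 1/15.7 = 0.0636943.
For independent exponentials, P(A < B) = λ_1/(λ_1+λ_2) = 0.00402/0.0677143 ≈ 0.0594.

0.0594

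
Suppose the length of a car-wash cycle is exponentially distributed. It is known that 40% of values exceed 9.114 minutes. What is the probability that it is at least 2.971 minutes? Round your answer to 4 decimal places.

0.7418

e^(−λ·9.114) = 0.40 ⇒ λ = −ln(0.40)/9.114 = 0.100537.
P(X > 2.971) = e^(−0.100537·2.971) = e^(−0.29869) ≈ 0.7418.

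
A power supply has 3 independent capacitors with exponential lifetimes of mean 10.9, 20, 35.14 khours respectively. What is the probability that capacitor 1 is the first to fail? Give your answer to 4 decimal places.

Rates: λ_i = 1/mean_i → 0.0917431, 0.05, 0.0284576; Σλ = 0.170201.
P(capacitor 1 first) = λ_1/Σλ = 0.0917431/0.170201 ≈ 0.5390.

0.5390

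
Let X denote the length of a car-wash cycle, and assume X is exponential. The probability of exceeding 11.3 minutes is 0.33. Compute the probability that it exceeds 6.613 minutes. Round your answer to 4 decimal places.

0.5227

e^(−λ·11.3) = 0.33 ⇒ λ = −ln(0.33)/11.3 = 0.0981117.
P(X > 6.613) = e^(−0.0981117·6.613) = e^(−0.64881) ≈ 0.5227.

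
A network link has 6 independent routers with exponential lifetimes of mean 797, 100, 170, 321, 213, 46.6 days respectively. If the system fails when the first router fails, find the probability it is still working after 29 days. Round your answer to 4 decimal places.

The first failure time is exponential with rate Σλ_i = 1/797 + 1/100 + 1/170 + 1/321 + 1/213 + 1/46.6 = 0.0464064 per day.
P(min > 29) = e^(−0.0464064·29) = e^(−1.3458) ≈ 0.2603.

0.2603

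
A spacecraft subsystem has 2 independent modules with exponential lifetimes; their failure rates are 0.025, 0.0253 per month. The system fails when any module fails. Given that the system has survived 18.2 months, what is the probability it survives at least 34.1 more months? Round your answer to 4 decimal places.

0.1799

Time to first failure ~ Exp(Σλ) with Σλ = 0.0503.
By memorylessness, P(T > 18.2+34.1 | T > 18.2) = P(T > 34.1) = e^(−0.0503·34.1) ≈ 0.1799.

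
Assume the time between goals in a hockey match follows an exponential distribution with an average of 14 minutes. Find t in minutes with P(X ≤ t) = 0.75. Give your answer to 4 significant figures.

19.41

The rate is λ = 1/14 = 0.0714286 per minute.
Set 1 − e^(−λt) = 0.75, so t = −ln(0.25)/λ = 1.3863/0.0714286 ≈ 19.4081 minutes.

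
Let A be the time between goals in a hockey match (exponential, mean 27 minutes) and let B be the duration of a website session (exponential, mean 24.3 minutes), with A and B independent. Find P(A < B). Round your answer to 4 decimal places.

λ_1 = 1/27 = 0.037037, λ_2 = 1/24.3 = 0.0411523.
For independent exponentials, P(A < B) = λ_1/(λ_1+λ_2) = 0.037037/0.0781893 ≈ 0.4737.

0.4737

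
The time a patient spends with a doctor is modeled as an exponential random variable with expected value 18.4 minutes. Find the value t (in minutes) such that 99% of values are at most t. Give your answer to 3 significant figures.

The rate is λ = 1/18.4 = 0.0543478 per minute.
Set 1 − e^(−λt) = 0.99, so t = −ln(0.01)/λ = 4.6052/0.0543478 ≈ 84.7351 minutes.

84.7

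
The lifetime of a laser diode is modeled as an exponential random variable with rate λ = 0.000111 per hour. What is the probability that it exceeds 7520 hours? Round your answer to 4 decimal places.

0.4340

P(X > 7520) = e^(−λ·7520) = e^(−0.83472) ≈ 0.4340.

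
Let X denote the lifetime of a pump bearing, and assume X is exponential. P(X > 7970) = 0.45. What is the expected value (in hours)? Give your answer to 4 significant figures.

9981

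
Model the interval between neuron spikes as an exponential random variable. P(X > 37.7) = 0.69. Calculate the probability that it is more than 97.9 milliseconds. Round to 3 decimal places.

0.382

e^(−λ·37.7) = 0.69 ⇒ λ = −ln(0.69)/37.7 = 0.00984254.
P(X > 97.9) = e^(−0.00984254·97.9) = e^(−0.96358) ≈ 0.382.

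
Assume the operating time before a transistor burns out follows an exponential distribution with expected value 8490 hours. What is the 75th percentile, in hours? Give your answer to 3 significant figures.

The rate is λ = 1/8490 = 0.000117786 per hour.
Set 1 − e^(−λt) = 0.75, so t = −ln(0.25)/λ = 1.3863/0.000117786 ≈ 11769.6 hours.

11800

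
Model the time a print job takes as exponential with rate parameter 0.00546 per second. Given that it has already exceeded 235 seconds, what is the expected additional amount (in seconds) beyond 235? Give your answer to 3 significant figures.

By memorylessness, the remaining amount past any threshold is again Exp(λ) with mean 1/λ = 183.15 seconds.

183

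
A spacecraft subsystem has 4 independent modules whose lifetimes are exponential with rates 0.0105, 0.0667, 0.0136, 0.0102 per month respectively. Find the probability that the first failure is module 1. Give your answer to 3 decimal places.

0.104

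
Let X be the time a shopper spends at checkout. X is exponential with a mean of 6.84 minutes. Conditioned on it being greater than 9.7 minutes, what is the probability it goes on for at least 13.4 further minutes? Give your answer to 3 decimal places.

0.141

The rate is λ = 1/6.84 = 0.146199 per minute.
By the memoryless property, P(X > 9.7+13.4 | X > 9.7) = P(X > 13.4).
P(X > 13.4) = e^(−1.9591) ≈ 0.141.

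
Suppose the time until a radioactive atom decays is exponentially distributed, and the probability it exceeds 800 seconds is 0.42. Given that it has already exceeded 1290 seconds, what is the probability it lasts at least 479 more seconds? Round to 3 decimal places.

From e^(−λ·800) = 0.42, λ = −ln(0.42)/800 = 0.00108438.
Memoryless: P(X > 1290+479 | X > 1290) = P(X > 479) = e^(−0.00108438·479) ≈ 0.595.

0.595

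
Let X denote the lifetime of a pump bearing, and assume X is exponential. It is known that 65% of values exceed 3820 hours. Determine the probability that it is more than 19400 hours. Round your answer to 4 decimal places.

e^(−λ·3820) = 0.65 ⇒ λ = −ln(0.65)/3820 = 0.00011277.
P(X > 19400) = e^(−0.00011277·19400) = e^(−2.1877) ≈ 0.1122.

0.1122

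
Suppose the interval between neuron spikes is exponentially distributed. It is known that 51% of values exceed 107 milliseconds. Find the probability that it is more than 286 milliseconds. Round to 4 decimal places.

e^(−λ·107) = 0.51 ⇒ λ = −ln(0.51)/107 = 0.00629294.
P(X > 286) = e^(−0.00629294·286) = e^(−1.7998) ≈ 0.1653.

0.1653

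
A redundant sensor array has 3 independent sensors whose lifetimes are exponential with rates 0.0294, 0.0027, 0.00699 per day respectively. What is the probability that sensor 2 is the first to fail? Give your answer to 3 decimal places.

0.069

The time to first failure is exponential with rate Σλ = 0.0294 + 0.0027 + 0.00699 = 0.03909.
P(sensor 2 first) = λ_2/Σλ = 0.0027/0.03909 ≈ 0.069.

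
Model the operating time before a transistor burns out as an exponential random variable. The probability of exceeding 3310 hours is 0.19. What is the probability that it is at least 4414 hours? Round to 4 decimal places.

e^(−λ·3310) = 0.19 ⇒ λ = −ln(0.19)/3310 = 0.000501731.
P(X > 4414) = e^(−0.000501731·4414) = e^(−2.2146) ≈ 0.1092.

0.1092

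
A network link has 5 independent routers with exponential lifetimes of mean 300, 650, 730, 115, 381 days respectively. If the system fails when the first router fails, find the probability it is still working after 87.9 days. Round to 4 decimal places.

The first failure time is exponential with rate Σλ_i = 1/300 + 1/650 + 1/730 + 1/115 + 1/381 = 0.017562 per day.
P(min > 87.9) = e^(−0.017562·87.9) = e^(−1.5437) ≈ 0.2136.

0.2136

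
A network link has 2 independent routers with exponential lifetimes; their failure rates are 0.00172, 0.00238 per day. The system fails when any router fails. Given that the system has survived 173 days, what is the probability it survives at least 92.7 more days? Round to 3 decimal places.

Time to first failure ~ Exp(Σλ) with Σλ = 0.0041.
By memorylessness, P(T > 173+92.7 | T > 173) = P(T > 92.7) = e^(−0.0041·92.7) ≈ 0.684.

0.684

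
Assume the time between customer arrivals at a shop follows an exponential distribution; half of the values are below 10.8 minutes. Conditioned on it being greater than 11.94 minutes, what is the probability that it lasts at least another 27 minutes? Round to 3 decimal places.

For an exponential, median = ln(2)/λ, so λ = ln 2 / 10.8 = 0.0641803 per minute.
By the memoryless property, P(X > 11.94+27 | X > 11.94) = P(X > 27).
P(X > 27) = e^(−1.7329) ≈ 0.177.

0.177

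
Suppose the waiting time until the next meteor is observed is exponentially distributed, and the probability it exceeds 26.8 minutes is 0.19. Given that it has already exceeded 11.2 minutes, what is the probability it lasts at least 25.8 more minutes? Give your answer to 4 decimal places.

From e^(−λ·26.8) = 0.19, λ = −ln(0.19)/26.8 = 0.0619676.
Memoryless: P(X > 11.2+25.8 | X > 11.2) = P(X > 25.8) = e^(−0.0619676·25.8) ≈ 0.2021.

0.2021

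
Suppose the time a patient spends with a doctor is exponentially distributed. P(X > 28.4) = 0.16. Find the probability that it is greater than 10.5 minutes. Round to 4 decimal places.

e^(−λ·28.4) = 0.16 ⇒ λ = −ln(0.16)/28.4 = 0.0645275.
P(X > 10.5) = e^(−0.0645275·10.5) = e^(−0.67754) ≈ 0.5079.

0.5079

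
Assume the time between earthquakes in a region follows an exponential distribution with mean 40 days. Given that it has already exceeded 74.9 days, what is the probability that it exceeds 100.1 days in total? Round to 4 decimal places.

0.5326

The rate is λ = 1/40 = 0.025 per day.
The exponential is memoryless, so the remaining time is again Exp(λ): the condition X > 74.9 is irrelevant.
P(X > 25.2) = e^(−0.63) ≈ 0.5326.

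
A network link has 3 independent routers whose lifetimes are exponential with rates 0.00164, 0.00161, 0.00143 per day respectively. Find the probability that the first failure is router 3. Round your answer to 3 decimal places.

The time to first failure is exponential with rate Σλ = 0.00164 + 0.00161 + 0.00143 = 0.00468.
P(router 3 first) = λ_3/Σλ = 0.00143/0.00468 ≈ 0.306.

0.306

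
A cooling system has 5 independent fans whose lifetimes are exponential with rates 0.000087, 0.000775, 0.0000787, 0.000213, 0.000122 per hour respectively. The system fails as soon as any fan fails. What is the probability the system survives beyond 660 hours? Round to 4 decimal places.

0.4309

The time to first failure is exponential with rate Σλ = 0.000087 + 0.000775 + 0.0000787 + 0.000213 + 0.000122 = 0.0012757.
P(min > 660) = e^(−0.0012757·660) = e^(−0.84196) ≈ 0.4309.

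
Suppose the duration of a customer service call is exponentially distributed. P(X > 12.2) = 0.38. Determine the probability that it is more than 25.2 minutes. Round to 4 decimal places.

e^(−λ·12.2) = 0.38 ⇒ λ = −ln(0.38)/12.2 = 0.0793102.
P(X > 25.2) = e^(−0.0793102·25.2) = e^(−1.9986) ≈ 0.1355.

0.1355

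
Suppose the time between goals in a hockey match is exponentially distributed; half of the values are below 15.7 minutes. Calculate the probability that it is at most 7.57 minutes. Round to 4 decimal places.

0.2841

For an exponential, median = ln(2)/λ, so λ = ln 2 / 15.7 = 0.0441495 per minute.
P(X ≤ 7.57) = 1 − e^(−λ·7.57) = 1 − e^(−0.33421) ≈ 0.2841.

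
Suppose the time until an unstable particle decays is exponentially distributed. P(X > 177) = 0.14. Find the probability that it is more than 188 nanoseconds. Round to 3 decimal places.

0.124

e^(−λ·177) = 0.14 ⇒ λ = −ln(0.14)/177 = 0.011108.
P(X > 188) = e^(−0.011108·188) = e^(−2.0883) ≈ 0.124.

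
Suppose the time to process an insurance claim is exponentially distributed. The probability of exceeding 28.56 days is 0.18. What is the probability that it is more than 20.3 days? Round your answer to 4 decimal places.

0.2956

e^(−λ·28.56) = 0.18 ⇒ λ = −ln(0.18)/28.56 = 0.060042.
P(X > 20.3) = e^(−0.060042·20.3) = e^(−1.2189) ≈ 0.2956.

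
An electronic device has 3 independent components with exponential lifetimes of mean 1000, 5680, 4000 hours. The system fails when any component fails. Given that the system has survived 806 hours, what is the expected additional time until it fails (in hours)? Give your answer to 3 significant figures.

First-failure rate Σλ = 1/1000 + 1/5680 + 1/4000 = 0.00142606.
By memorylessness the expected residual is 1/Σλ = 701.235 hours, regardless of the 806 already elapsed.

701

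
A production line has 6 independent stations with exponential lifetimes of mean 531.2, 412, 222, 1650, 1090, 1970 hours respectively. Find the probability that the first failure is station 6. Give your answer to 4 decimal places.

0.0468

Rates: λ_i = 1/mean_i → 0.00188253, 0.00242718, 0.0045045, 0.000606061, 0.000917431, 0.000507614; Σλ = 0.0108453.
P(station 6 first) = λ_6/Σλ = 0.000507614/0.0108453 ≈ 0.0468.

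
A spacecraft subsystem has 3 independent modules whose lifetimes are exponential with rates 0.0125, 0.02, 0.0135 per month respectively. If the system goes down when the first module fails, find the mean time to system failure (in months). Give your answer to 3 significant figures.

21.7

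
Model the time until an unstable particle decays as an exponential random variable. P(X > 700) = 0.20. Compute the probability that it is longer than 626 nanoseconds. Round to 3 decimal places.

0.237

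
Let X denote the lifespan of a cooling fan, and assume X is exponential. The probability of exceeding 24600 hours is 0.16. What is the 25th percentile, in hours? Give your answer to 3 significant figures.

e^(−λ·24600) = 0.16 ⇒ λ = −ln(0.16)/24600 = 0.0000744952.
25th percentile: 1 − e^(−λt) = 0.25, t = −ln(0.75)/λ = 3861.75 hours.

3860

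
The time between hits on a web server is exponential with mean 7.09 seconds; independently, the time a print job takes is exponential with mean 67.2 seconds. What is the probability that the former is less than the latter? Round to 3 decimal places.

0.905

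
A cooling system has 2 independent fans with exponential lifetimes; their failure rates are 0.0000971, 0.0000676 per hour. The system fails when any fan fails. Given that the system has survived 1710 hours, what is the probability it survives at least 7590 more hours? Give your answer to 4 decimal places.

0.2865

Time to first failure ~ Exp(Σλ) with Σλ = 0.0001647.
By memorylessness, P(T > 1710+7590 | T > 1710) = P(T > 7590) = e^(−0.0001647·7590) ≈ 0.2865.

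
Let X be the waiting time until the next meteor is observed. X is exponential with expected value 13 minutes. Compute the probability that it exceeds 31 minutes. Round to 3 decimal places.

The rate is λ = 1/13 = 0.0769231 per minute.
P(X > 31) = e^(−λ·31) = e^(−2.3846) ≈ 0.092.

0.092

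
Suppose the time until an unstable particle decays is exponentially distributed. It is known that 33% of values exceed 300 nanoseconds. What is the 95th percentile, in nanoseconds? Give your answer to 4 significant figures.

e^(−λ·300) = 0.33 ⇒ λ = −ln(0.33)/300 = 0.00369554.
95th percentile: 1 − e^(−λt) = 0.95, t = −ln(0.05)/λ = 810.634 nanoseconds.

810.6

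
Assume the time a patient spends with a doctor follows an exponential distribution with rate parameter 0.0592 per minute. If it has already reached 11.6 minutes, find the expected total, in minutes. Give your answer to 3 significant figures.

28.5

By memorylessness, E[X | X > 11.6] = 11.6 + 1/λ = 11.6 + 16.8919 = 28.4919 minutes.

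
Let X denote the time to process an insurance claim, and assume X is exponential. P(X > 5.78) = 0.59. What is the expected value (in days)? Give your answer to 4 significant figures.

10.95

e^(−λ·5.78) = 0.59 ⇒ λ = −ln(0.59)/5.78 = 0.0912859.
Mean = 1/λ = 10.9546 days.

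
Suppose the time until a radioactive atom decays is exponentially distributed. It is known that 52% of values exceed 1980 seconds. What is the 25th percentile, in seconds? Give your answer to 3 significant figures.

871

e^(−λ·1980) = 0.52 ⇒ λ = −ln(0.52)/1980 = 0.000330266.
25th percentile: 1 − e^(−λt) = 0.25, t = −ln(0.75)/λ = 871.062 seconds.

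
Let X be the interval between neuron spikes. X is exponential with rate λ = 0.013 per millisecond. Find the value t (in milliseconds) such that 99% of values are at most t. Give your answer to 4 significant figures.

Set 1 − e^(−λt) = 0.99, so t = −ln(0.01)/λ = 4.6052/0.013 ≈ 354.244 milliseconds.

354.2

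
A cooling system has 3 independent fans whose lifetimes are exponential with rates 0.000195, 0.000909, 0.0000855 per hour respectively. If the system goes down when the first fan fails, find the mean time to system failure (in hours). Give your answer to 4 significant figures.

The time to first failure is exponential with rate Σλ = 0.000195 + 0.000909 + 0.0000855 = 0.0011895.
E[min] = 1/Σλ = 1/0.0011895 = 840.689 hours.

840.7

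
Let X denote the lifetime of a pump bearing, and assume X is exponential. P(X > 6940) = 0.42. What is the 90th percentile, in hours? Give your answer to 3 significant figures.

18400

e^(−λ·6940) = 0.42 ⇒ λ = −ln(0.42)/6940 = 0.000125.
90th percentile: 1 − e^(−λt) = 0.9, t = −ln(0.1)/λ = 18420.7 hours.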